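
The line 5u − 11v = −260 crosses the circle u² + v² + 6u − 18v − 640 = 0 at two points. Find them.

Substitute v = (260 + 5u)/11:
146u² + 2336u − 61320 = 0  ⟹  u² + 16u − 420 = 0
u = 14 or u = −30, giving (14, 30) and (−30, 10).

(−30, 10) and (14, 30)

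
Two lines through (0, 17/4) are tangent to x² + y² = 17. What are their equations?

x + 4y = 17 and x − 4y = −17

A line y − (17/4) = m(x − (0)) is tangent when its distance from (0, 0) is √17:
(0m − (−17/4))² = 17(m² + 1)
16m² − 1 = 0, so m = −1/4 or m = 1/4.
Through (0, 17/4) these give x + 4y = 17 and x − 4y = −17.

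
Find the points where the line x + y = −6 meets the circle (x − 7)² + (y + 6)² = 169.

Substitute y = −x − 6:
2x² − 14x − 120 = 0  ⟹  x² − 7x − 60 = 0
x = 12 or x = −5, giving (12, −18) and (−5, −1).

(−5, −1) and (12, −18)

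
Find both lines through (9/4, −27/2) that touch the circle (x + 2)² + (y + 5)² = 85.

2x − 9y = 126 and 6x − 7y = 108

Let a tangent through (9/4, −27/2) have slope m. Its distance from (−2, −5) must equal √85:
[m·(−17/4) − (17/2)]² = 85(m² + 1)
63m² − 68m + 12 = 0, so m = 2/9 or m = 6/7.
With m = 2/9: 2x − 9y = 126. With m = 6/7: 6x − 7y = 108.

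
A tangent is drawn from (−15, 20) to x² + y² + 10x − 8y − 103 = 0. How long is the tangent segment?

The centre is (−5, 4) and r = 12. The square of the distance from P to the centre is 100 + 256 = 356.
Power of the point: PT² = |PO|² − r² = 212, so PT = 2√53.

2√53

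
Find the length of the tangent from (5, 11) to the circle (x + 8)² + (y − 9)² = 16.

The centre is (−8, 9) and r = 4. The square of the distance from P to the centre is 169 + 4 = 173.
The tangent meets the radius at right angles, so tangent² = |PO|² − r² = 173 − 16 = 157.

√157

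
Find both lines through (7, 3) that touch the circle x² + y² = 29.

5x − 2y = 29 and 2x + 5y = 29

A line y − (3) = m(x − (7)) is tangent when its distance from (0, 0) is √29:
(−7m − (−3))² = 29(m² + 1)
10m² − 21m − 10 = 0, so m = 5/2 or m = −2/5.
With m = 5/2: 5x − 2y = 29. With m = −2/5: 2x + 5y = 29.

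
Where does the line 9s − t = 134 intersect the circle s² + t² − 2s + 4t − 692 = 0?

Substitute t = 9s − 134:
82s² − 2378s + 16728 = 0  ⟹  s² − 29s + 204 = 0
s = 17 or s = 12, giving (17, 19) and (12, −26).

(12, −26) and (17, 19)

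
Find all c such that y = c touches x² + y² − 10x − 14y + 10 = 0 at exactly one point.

For a tangent, require d(centre, line) = r = 8.
|0·5 + 1·7 − c| / √1 = 8
|c − (7)| = 8, so c = 15 or c = −1.

c = −1 or c = 15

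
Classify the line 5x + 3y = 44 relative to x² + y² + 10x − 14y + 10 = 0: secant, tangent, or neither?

Centre (−5, 7), r² = 64. Distance² from centre to line = (−48)²/34 = 1152/17.
Since d² > r², the line lies outside the circle.

neither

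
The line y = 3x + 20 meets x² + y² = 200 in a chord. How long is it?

8√10

The distance from (0, 0) to the line is 20/√10, and r² = 200.
Half the chord is √(r² − d²) = √(160), so the full chord is 8√10.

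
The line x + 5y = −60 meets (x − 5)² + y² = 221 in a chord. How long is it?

3√26

Centre (5, 0), r² = 221. Perpendicular distance d from centre to line = |65| / √26 = 65/√26.
Half the chord is √(r² − d²) = √(117/2), so the full chord is 3√26.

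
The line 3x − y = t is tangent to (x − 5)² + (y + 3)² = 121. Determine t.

t = 18 ± 11√10

The line touches the circle iff its distance from (5, −3) is 11:
|3·5 − 1·(−3) − t| / √10 = 11
|t − (18)| = 11√10.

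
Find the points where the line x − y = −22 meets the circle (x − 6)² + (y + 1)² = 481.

Express y = x + 22 and substitute into the circle:
2x² + 34x + 84 = 0  ⟹  x² + 17x + 42 = 0
x = −3 or x = −14, giving (−3, 19) and (−14, 8).

(−14, 8) and (−3, 19)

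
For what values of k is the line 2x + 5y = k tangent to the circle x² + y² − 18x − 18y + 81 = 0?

k = 63 ± 9√29

For a tangent, require d(centre, line) = r = 9.
|2·9 + 5·9 − k| / √29 = 9
|k − (63)| = 9√29.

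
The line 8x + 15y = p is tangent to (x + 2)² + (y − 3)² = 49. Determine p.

p = −90 or p = 148

For a tangent, require d(centre, line) = r = 7.
|8·(−2) + 15·3 − p| / √289 = 7
|p − (29)| = 7·17, so p = 148 or p = −90.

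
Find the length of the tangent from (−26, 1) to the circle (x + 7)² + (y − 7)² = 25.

2√93

The centre is (−7, 7) and r = 5. The square of the distance from P to the centre is 361 + 36 = 397.
Power of the point: PT² = |PO|² − r² = 372, so PT = 2√93.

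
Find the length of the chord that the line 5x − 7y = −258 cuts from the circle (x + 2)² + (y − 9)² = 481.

The distance from (−2, 9) to the line is 185/√74, and r² = 481.
Chord = 2√(r² − d²) = 2·√(37/2) = √74.

√74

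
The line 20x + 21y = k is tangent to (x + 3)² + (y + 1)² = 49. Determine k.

k = −284 or k = 122

The line touches the circle iff its distance from (−3, −1) is 7:
|20·(−3) + 21·(−1) − k| / √841 = 7
|k − (−81)| = 7·29, so k = 122 or k = −284.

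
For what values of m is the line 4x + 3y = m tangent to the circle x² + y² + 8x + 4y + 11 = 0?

m = −37 or m = −7

Tangency holds when the distance from the centre (−4, −2) to the line equals the radius 3:
|4·(−4) + 3·(−2) − m| / √25 = 3
|m − (−22)| = 3·5, so m = −7 or m = −37.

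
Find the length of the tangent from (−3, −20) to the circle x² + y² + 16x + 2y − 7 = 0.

√314

The centre is (−8, −1) and r = 6√2. The square of the distance from P to the centre is 25 + 361 = 386.
The tangent meets the radius at right angles, so tangent² = |PO|² − r² = 386 − 72 = 314.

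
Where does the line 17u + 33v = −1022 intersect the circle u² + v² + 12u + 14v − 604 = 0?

Express v = (−1022 − 17u)/33 and substitute into the circle:
1378u² + 39962u − 85436 = 0  ⟹  u² + 29u − 62 = 0
u = 2 or u = −31, giving (2, −32) and (−31, −15).

(−31, −15) and (2, −32)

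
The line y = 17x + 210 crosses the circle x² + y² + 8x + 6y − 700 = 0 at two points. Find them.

(−14, −28) and (−11, 23)

Express y = 17x + 210 and substitute into the circle:
290x² + 7250x + 44660 = 0  ⟹  x² + 25x + 154 = 0
x = −11 or x = −14, giving (−11, 23) and (−14, −28).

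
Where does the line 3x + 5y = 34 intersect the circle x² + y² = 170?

(−7, 11) and (13, −1)

From the line, y = (34 − 3x)/5. Substituting:
34x² − 204x − 3094 = 0  ⟹  x² − 6x − 91 = 0
x = 13 or x = −7, giving (13, −1) and (−7, 11).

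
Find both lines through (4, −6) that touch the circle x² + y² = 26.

x + 5y = −26 and 5x − y = 26

Write the tangent as mx − y + (−6 − m·(4)) = 0 and set its distance from the centre to √26:
(−4m − (6))² = 26(m² + 1)
5m² − 24m − 5 = 0, so m = −1/5 or m = 5.
With m = −1/5: x + 5y = −26. With m = 5: 5x − y = 26.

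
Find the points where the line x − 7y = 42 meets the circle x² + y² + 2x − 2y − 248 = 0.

From the line, y = (−42 + x)/7. Substituting:
50x² − 9800 = 0  ⟹  x² − 196 = 0
x = 14 or x = −14, giving (14, −4) and (−14, −8).

(−14, −8) and (14, −4)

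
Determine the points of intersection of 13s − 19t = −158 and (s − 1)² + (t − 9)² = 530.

(−18, −4) and (20, 22)

Express t = (158 + 13s)/19 and substitute into the circle:
530s² − 1060s − 190800 = 0  ⟹  s² − 2s − 360 = 0
s = 20 or s = −18, giving (20, 22) and (−18, −4).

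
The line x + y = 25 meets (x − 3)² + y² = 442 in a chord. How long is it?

Substitute y = −x + 25:
2x² − 56x + 192 = 0  ⟹  x² − 28x + 96 = 0
x = 24 or x = 4, giving (24, 1) and (4, 21).
Chord length = distance between (24, 1) and (4, 21) = √800 = 20√2.

20√2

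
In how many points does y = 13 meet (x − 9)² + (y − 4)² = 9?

Substituting the line into the circle gives x² − 18x + 153 = 0.
Discriminant = (−18)² − 4·1·(153) = −288 < 0.
No real roots: the line does not meet the circle.

0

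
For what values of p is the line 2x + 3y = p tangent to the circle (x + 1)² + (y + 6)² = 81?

For a tangent, require d(centre, line) = r = 9.
|2·(−1) + 3·(−6) − p| / √13 = 9
|p − (−20)| = 9√13.

p = −20 ± 9√13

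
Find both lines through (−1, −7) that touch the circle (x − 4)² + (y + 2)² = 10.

Let a tangent through (−1, −7) have slope m. Its distance from (4, −2) must equal √10:
(5m − (5))² = 10(m² + 1)
3m² − 10m + 3 = 0, so m = 3 or m = 1/3.
With m = 3: 3x − y = 4. With m = 1/3: x − 3y = 20.

3x − y = 4 and x − 3y = 20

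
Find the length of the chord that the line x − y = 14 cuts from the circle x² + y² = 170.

The distance from (0, 0) to the line is 14/√2, and r² = 170.
Chord = 2√(r² − d²) = 2·√(72) = 12√2.

12√2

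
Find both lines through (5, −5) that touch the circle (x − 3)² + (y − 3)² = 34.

A line y − (−5) = m(x − (5)) is tangent when its distance from (3, 3) is √34:
[m·(−2) − (8)]² = 34(m² + 1)
15m² − 16m − 15 = 0, so m = 5/3 or m = −3/5.
Through (5, −5) these give 5x − 3y = 40 and 3x + 5y = −10.

5x − 3y = 40 and 3x + 5y = −10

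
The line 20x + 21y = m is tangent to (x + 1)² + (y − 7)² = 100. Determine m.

For a tangent, require d(centre, line) = r = 10.
|20·(−1) + 21·7 − m| / √841 = 10
|m − (127)| = 10·29, so m = 417 or m = −163.

m = −163 or m = 417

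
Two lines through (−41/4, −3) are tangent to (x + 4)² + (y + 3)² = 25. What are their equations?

Write the tangent as mx − y + (−3 − m·(−41/4)) = 0 and set its distance from the centre to 5:
[m·(25/4) − (0)]² = 25(m² + 1)
9m² − 16 = 0, so m = 4/3 or m = −4/3.
With m = 4/3: 4x − 3y = −32. With m = −4/3: 4x + 3y = −50.

4x − 3y = −32 and 4x + 3y = −50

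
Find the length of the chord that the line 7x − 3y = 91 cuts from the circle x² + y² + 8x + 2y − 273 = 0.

2√58

Express y = (−91 + 7x)/3 and substitute into the circle:
58x² − 1160x + 5278 = 0  ⟹  x² − 20x + 91 = 0
x = 13 or x = 7, giving (13, 0) and (7, −14).
|(13, 0) − (7, −14)| = √((6)² + (14)²) = 2√58.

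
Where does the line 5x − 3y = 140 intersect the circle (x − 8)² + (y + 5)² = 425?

Express y = (−140 + 5x)/3 and substitute into the circle:
34x² − 1394x + 12376 = 0  ⟹  x² − 41x + 364 = 0
x = 28 or x = 13, giving (28, 0) and (13, −25).

(13, −25) and (28, 0)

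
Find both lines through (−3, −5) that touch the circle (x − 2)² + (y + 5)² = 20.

2x + y = −11 and 2x − y = −1

Let a tangent through (−3, −5) have slope m. Its distance from (2, −5) must equal 2√5:
(5m − (0))² = 20(m² + 1)
m² − 4 = 0, so m = −2 or m = 2.
With m = −2: 2x + y = −11. With m = 2: 2x − y = −1.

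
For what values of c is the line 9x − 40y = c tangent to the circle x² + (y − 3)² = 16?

The line touches the circle iff its distance from (0, 3) is 4:
|9·0 − 40·3 − c| / √1681 = 4
|c − (−120)| = 4·41, so c = 44 or c = −284.

c = −284 or c = 44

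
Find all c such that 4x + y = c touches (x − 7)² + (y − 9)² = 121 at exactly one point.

The line touches the circle iff its distance from (7, 9) is 11:
|4·7 + 1·9 − c| / √17 = 11
|c − (37)| = 11√17.

c = 37 ± 11√17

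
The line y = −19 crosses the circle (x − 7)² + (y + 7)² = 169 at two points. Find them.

(2, −19) and (12, −19)

Express y = −19 and substitute into the circle:
x² − 14x + 24 = 0
x = 12 or x = 2, giving (12, −19) and (2, −19).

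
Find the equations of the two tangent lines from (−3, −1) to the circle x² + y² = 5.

x + 2y = −5 and 2x − y = −5

Let a tangent through (−3, −1) have slope m. Its distance from (0, 0) must equal √5:
(3m − (1))² = 5(m² + 1)
2m² − 3m − 2 = 0, so m = −1/2 or m = 2.
With m = −1/2: x + 2y = −5. With m = 2: 2x − y = −5.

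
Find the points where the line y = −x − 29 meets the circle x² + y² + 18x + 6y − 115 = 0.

(−23, −6) and (−12, −17)

Substitute y = −x − 29:
2x² + 70x + 552 = 0  ⟹  x² + 35x + 276 = 0
x = −12 or x = −23, giving (−12, −17) and (−23, −6).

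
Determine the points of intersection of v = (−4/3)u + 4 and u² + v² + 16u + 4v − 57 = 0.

From the line, v = (12 − 4u)/3. Substituting:
25u² − 225 = 0  ⟹  u² − 9 = 0
u = 3 or u = −3, giving (3, 0) and (−3, 8).

(−3, 8) and (3, 0)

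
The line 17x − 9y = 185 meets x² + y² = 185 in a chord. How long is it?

√370

The distance from (0, 0) to the line is 185/√370, and r² = 185.
Chord = 2√(r² − d²) = 2·√(185/2) = √370.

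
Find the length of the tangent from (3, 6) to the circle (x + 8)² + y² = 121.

With centre O = (−8, 0), |OP|² = 157 and r² = 121.
By the tangent–radius right angle, tangent length = √(|PO|² − r²) = √36 = 6.

6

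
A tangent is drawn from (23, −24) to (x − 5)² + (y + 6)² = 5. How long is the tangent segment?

With centre O = (5, −6), |OP|² = 648 and r² = 5.
The tangent meets the radius at right angles, so tangent² = |PO|² − r² = 648 − 5 = 643.

√643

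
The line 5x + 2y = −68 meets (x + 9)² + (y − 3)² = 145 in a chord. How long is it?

From the line, y = (−68 − 5x)/2. Substituting:
29x² + 812x + 5220 = 0  ⟹  x² + 28x + 180 = 0
x = −10 or x = −18, giving (−10, −9) and (−18, 11).
Chord length = distance between (−10, −9) and (−18, 11) = √464 = 4√29.

4√29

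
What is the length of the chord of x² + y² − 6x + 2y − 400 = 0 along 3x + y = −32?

10√10

The distance from (3, −1) to the line is 40/√10, and r² = 410.
Chord = 2√(r² − d²) = 2·√(250) = 10√10.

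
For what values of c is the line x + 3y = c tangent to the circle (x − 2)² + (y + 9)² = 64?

The line touches the circle iff its distance from (2, −9) is 8:
|1·2 + 3·(−9) − c| / √10 = 8
|c − (−25)| = 8√10.

c = −25 ± 8√10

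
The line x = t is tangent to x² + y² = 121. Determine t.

The line touches the circle iff its distance from (0, 0) is 11:
|1·0 + 0·0 − t| / √1 = 11
|t| = 11, so t = 11 or t = −11.

t = −11 or t = 11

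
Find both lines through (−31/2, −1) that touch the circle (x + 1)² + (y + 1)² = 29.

2x − 5y = −26 and 2x + 5y = −36

A line y − (−1) = m(x − (−31/2)) is tangent when its distance from (−1, −1) is √29:
[m·(29/2) − (0)]² = 29(m² + 1)
25m² − 4 = 0, so m = 2/5 or m = −2/5.
Through (−31/2, −1) these give 2x − 5y = −26 and 2x + 5y = −36.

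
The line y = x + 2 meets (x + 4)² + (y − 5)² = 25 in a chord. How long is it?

√2

Substitute y = x + 2:
2x² + 2x = 0  ⟹  x² + x = 0
x = 0 or x = −1, giving (0, 2) and (−1, 1).
Chord length = distance between (0, 2) and (−1, 1) = √2 = √2.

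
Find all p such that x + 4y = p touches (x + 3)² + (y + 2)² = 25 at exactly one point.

The line touches the circle iff its distance from (−3, −2) is 5:
|1·(−3) + 4·(−2) − p| / √17 = 5
|p − (−11)| = 5√17.

p = −11 ± 5√17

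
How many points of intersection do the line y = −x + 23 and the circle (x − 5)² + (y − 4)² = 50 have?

0

Substituting the line into the circle gives 2x² − 48x + 336 = 0.
Δ = 2304 − 2688 = −384.
No real roots: the line does not meet the circle.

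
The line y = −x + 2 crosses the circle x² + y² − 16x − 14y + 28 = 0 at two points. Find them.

From the line, y = −x + 2. Substituting:
2x² − 6x + 4 = 0  ⟹  x² − 3x + 2 = 0
x = 2 or x = 1, giving (2, 0) and (1, 1).

(1, 1) and (2, 0)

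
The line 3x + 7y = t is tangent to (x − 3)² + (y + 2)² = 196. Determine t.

t = −5 ± 14√58

Tangency holds when the distance from the centre (3, −2) to the line equals the radius 14:
|3·3 + 7·(−2) − t| / √58 = 14
|t − (−5)| = 14√58.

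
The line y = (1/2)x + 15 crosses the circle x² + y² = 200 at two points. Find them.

(−10, 10) and (−2, 14)

Express y = (30 + x)/2 and substitute into the circle:
5x² + 60x + 100 = 0  ⟹  x² + 12x + 20 = 0
x = −2 or x = −10, giving (−2, 14) and (−10, 10).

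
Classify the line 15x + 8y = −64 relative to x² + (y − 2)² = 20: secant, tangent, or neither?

Centre (0, 2), r² = 20. Distance² from centre to line = (80)²/289 = 6400/289.
Since d² > r², the line lies outside the circle.

neither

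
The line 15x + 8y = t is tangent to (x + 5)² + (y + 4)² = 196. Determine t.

t = −345 or t = 131

The line touches the circle iff its distance from (−5, −4) is 14:
|15·(−5) + 8·(−4) − t| / √289 = 14
|t − (−107)| = 14·17, so t = 131 or t = −345.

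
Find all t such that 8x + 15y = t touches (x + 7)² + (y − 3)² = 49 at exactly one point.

t = −130 or t = 108

For a tangent, require d(centre, line) = r = 7.
|8·(−7) + 15·3 − t| / √289 = 7
|t − (−11)| = 7·17, so t = 108 or t = −130.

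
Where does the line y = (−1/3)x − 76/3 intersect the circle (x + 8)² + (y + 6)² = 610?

(−31, −15) and (5, −27)

Substitute y = (−76 − x)/3:
10x² + 260x − 1550 = 0  ⟹  x² + 26x − 155 = 0
x = 5 or x = −31, giving (5, −27) and (−31, −15).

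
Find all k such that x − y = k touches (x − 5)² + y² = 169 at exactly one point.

Tangency holds when the distance from the centre (5, 0) to the line equals the radius 13:
|1·5 − 1·0 − k| / √2 = 13
|k − (5)| = 13√2.

k = 5 ± 13√2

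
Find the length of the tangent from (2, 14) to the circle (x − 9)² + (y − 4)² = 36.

The centre is (9, 4) and r = 6. The square of the distance from P to the centre is 49 + 100 = 149.
Power of the point: PT² = |PO|² − r² = 113, so PT = √113.

√113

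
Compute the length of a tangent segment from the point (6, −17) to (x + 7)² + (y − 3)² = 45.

Centre (−7, 3), r² = 45. |PO|² = (13)² + (−20)² = 569.
By the tangent–radius right angle, tangent length = √(|PO|² − r²) = √524 = 2√131.

2√131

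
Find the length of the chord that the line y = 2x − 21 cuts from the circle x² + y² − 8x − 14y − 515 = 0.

20√5

The distance from (4, 7) to the line is 20/√5, and r² = 580.
Chord = 2√(r² − d²) = 2·√(500) = 20√5.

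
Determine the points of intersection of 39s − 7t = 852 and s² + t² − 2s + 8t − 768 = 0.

(17, −27) and (24, 12)

Express t = (−852 + 39s)/7 and substitute into the circle:
1570s² − 64370s + 640560 = 0  ⟹  s² − 41s + 408 = 0
s = 24 or s = 17, giving (24, 12) and (17, −27).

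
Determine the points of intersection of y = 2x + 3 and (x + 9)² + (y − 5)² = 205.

From the line, y = 2x + 3. Substituting:
5x² + 10x − 120 = 0  ⟹  x² + 2x − 24 = 0
x = 4 or x = −6, giving (4, 11) and (−6, −9).

(−6, −9) and (4, 11)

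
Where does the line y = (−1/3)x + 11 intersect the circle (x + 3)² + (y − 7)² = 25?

Substitute y = (33 − x)/3:
10x² + 30x = 0  ⟹  x² + 3x = 0
x = 0 or x = −3, giving (0, 11) and (−3, 12).

(−3, 12) and (0, 11)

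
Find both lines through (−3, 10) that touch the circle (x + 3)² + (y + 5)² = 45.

Let a tangent through (−3, 10) have slope m. Its distance from (−3, −5) must equal 3√5:
(0m − (−15))² = 45(m² + 1)
m² − 4 = 0, so m = 2 or m = −2.
With m = 2: 2x − y = −16. With m = −2: 2x + y = 4.

2x − y = −16 and 2x + y = 4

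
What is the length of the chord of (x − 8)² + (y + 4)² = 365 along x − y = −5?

The distance from (8, −4) to the line is 17/√2, and r² = 365.
Chord = 2√(r² − d²) = 2·√(441/2) = 21√2.

21√2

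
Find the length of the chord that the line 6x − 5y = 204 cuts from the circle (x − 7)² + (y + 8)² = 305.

Centre (7, −8), r² = 305. Perpendicular distance d from centre to line = |−122| / √61 = 122/√61.
Half the chord is √(r² − d²) = √(61), so the full chord is 2√61.

2√61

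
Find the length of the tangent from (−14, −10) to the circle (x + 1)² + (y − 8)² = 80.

With centre O = (−1, 8), |OP|² = 493 and r² = 80.
By the tangent–radius right angle, tangent length = √(|PO|² − r²) = √413.

√413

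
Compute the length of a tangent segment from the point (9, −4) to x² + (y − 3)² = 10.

2√30

Centre (0, 3), r² = 10. |PO|² = (9)² + (−7)² = 130.
Power of the point: PT² = |PO|² − r² = 120, so PT = 2√30.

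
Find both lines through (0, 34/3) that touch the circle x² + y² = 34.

5x − 3y = −34 and 5x + 3y = 34

Write the tangent as mx − y + (34/3 − m·(0)) = 0 and set its distance from the centre to √34:
[m·(0) − (−34/3)]² = 34(m² + 1)
9m² − 25 = 0, so m = 5/3 or m = −5/3.
With m = 5/3: 5x − 3y = −34. With m = −5/3: 5x + 3y = 34.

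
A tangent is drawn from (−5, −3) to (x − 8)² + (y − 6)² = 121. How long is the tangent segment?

Centre (8, 6), r² = 121. |PO|² = (−13)² + (−9)² = 250.
By the tangent–radius right angle, tangent length = √(|PO|² − r²) = √129.

√129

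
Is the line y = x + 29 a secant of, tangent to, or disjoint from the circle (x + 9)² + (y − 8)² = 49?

Substituting the line into the circle gives 2x² + 60x + 473 = 0.
Δ = 3600 − 3784 = −184.
No real roots: the line does not meet the circle.

disjoint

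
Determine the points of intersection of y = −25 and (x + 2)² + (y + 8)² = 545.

(−18, −25) and (14, −25)

Substitute y = −25:
x² + 4x − 252 = 0
x = 14 or x = −18, giving (14, −25) and (−18, −25).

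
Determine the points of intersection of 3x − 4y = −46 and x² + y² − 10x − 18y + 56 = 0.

(−2, 10) and (6, 16)

Express y = (46 + 3x)/4 and substitute into the circle:
25x² − 100x − 300 = 0  ⟹  x² − 4x − 12 = 0
x = 6 or x = −2, giving (6, 16) and (−2, 10).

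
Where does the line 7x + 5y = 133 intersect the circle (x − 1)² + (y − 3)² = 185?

(9, 14) and (14, 7)

Substitute y = (133 − 7x)/5:
74x² − 1702x + 9324 = 0  ⟹  x² − 23x + 126 = 0
x = 14 or x = 9, giving (14, 7) and (9, 14).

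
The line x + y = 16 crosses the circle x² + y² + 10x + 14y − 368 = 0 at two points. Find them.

Express y = −x + 16 and substitute into the circle:
2x² − 36x + 112 = 0  ⟹  x² − 18x + 56 = 0
x = 14 or x = 4, giving (14, 2) and (4, 12).

(4, 12) and (14, 2)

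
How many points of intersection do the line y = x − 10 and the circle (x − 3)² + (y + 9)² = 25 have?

2

Centre (3, −9), r² = 25. Distance² from centre to line = (2)²/2 = 2.
Since d² < r², the line cuts the circle twice.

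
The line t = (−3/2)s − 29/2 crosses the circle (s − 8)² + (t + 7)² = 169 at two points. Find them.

(−5, −7) and (3, −19)

From the line, t = (−29 − 3s)/2. Substituting:
13s² + 26s − 195 = 0  ⟹  s² + 2s − 15 = 0
s = 3 or s = −5, giving (3, −19) and (−5, −7).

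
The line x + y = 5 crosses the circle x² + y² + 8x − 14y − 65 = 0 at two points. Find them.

(−11, 16) and (5, 0)

Express y = −x + 5 and substitute into the circle:
2x² + 12x − 110 = 0  ⟹  x² + 6x − 55 = 0
x = 5 or x = −11, giving (5, 0) and (−11, 16).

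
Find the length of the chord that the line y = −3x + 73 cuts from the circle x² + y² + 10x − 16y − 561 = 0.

2√10

Centre (−5, 8), r² = 650. Perpendicular distance d from centre to line = |−80| / √10 = 80/√10.
Half the chord is √(r² − d²) = √(10), so the full chord is 2√10.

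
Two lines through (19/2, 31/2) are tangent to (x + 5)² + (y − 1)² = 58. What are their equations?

Let a tangent through (19/2, 31/2) have slope m. Its distance from (−5, 1) must equal √58:
(−29/2m − (−29/2))² = 58(m² + 1)
21m² − 58m + 21 = 0, so m = 3/7 or m = 7/3.
Through (19/2, 31/2) these give 3x − 7y = −80 and 7x − 3y = 20.

3x − 7y = −80 and 7x − 3y = 20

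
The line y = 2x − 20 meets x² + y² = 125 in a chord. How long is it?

6√5

Centre (0, 0), r² = 125. Perpendicular distance d from centre to line = |−20| / √5 = 20/√5.
Chord = 2√(r² − d²) = 2·√(45) = 6√5.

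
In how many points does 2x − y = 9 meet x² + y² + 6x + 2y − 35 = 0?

Substituting the line into the circle gives 5x² − 26x + 28 = 0.
Discriminant = (−26)² − 4·5·(28) = 116 > 0.
Two real roots: the line is a secant.

2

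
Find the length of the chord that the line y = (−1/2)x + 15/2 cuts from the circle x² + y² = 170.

The distance from (0, 0) to the line is 15/√5, and r² = 170.
Half the chord is √(r² − d²) = √(125), so the full chord is 10√5.

10√5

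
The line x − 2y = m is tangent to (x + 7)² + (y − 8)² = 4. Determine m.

Tangency holds when the distance from the centre (−7, 8) to the line equals the radius 2:
|1·(−7) − 2·8 − m| / √5 = 2
|m − (−23)| = 2√5.

m = −23 ± 2√5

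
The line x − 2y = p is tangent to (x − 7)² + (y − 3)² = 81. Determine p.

For a tangent, require d(centre, line) = r = 9.
|1·7 − 2·3 − p| / √5 = 9
|p − (1)| = 9√5.

p = 1 ± 9√5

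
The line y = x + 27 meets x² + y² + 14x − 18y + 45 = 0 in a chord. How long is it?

7√2

Express y = x + 27 and substitute into the circle:
2x² + 50x + 288 = 0  ⟹  x² + 25x + 144 = 0
x = −9 or x = −16, giving (−9, 18) and (−16, 11).
|(−9, 18) − (−16, 11)| = √((7)² + (7)²) = 7√2.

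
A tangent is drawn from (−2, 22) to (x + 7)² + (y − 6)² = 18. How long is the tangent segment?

√263

Centre (−7, 6), r² = 18. |PO|² = (5)² + (16)² = 281.
By the tangent–radius right angle, tangent length = √(|PO|² − r²) = √263.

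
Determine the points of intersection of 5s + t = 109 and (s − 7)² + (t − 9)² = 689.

Substitute t = −5s + 109:
26s² − 1014s + 9360 = 0  ⟹  s² − 39s + 360 = 0
s = 24 or s = 15, giving (24, −11) and (15, 34).

(15, 34) and (24, −11)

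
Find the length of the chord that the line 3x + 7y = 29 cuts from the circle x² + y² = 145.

The distance from (0, 0) to the line is 29/√58, and r² = 145.
Chord = 2√(r² − d²) = 2·√(261/2) = 3√58.

3√58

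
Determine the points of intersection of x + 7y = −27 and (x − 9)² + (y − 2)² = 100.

Substitute y = (−27 − x)/7:
50x² − 800x + 750 = 0  ⟹  x² − 16x + 15 = 0
x = 15 or x = 1, giving (15, −6) and (1, −4).

(1, −4) and (15, −6)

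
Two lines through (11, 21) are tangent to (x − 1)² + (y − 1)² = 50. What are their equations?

A line y − (21) = m(x − (11)) is tangent when its distance from (1, 1) is 5√2:
(−10m − (−20))² = 50(m² + 1)
m² − 8m + 7 = 0, so m = 1 or m = 7.
With m = 1: x − y = −10. With m = 7: 7x − y = 56.

x − y = −10 and 7x − y = 56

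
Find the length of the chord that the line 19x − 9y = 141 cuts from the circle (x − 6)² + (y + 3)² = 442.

2√442

From the line, y = (−141 + 19x)/9. Substituting:
442x² − 5304x − 19890 = 0  ⟹  x² − 12x − 45 = 0
x = 15 or x = −3, giving (15, 16) and (−3, −22).
Chord length = distance between (15, 16) and (−3, −22) = √1768 = 2√442.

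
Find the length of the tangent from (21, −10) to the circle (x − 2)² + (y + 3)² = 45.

Centre (2, −3), r² = 45. |PO|² = (19)² + (−7)² = 410.
The tangent meets the radius at right angles, so tangent² = |PO|² − r² = 410 − 45 = 365.

√365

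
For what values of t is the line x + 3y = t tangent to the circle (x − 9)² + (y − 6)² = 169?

For a tangent, require d(centre, line) = r = 13.
|1·9 + 3·6 − t| / √10 = 13
|t − (27)| = 13√10.

t = 27 ± 13√10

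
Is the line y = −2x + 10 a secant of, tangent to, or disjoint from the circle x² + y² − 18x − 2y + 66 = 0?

Substituting the line into the circle gives 5x² − 54x + 146 = 0.
Δ = 2916 − 2920 = −4.
No real roots: the line does not meet the circle.

disjoint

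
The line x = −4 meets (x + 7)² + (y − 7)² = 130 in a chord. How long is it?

Centre (−7, 7), r² = 130. Perpendicular distance d from centre to line = |−3| / √1 = 3.
Chord = 2√(r² − d²) = 2·√(121) = 22.

22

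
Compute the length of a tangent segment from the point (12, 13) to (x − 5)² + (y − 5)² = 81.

Centre (5, 5), r² = 81. |PO|² = (7)² + (8)² = 113.
Power of the point: PT² = |PO|² − r² = 32, so PT = 4√2.

4√2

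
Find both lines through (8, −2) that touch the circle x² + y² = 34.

Let a tangent through (8, −2) have slope m. Its distance from (0, 0) must equal √34:
[m·(−8) − (2)]² = 34(m² + 1)
15m² + 16m − 15 = 0, so m = −5/3 or m = 3/5.
Through (8, −2) these give 5x + 3y = 34 and 3x − 5y = 34.

5x + 3y = 34 and 3x − 5y = 34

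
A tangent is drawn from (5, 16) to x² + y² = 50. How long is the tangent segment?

√231

Centre (0, 0), r² = 50. |PO|² = (5)² + (16)² = 281.
By the tangent–radius right angle, tangent length = √(|PO|² − r²) = √231.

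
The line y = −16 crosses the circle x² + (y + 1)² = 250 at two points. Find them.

Substitute y = −16:
x² − 25 = 0
x = 5 or x = −5, giving (5, −16) and (−5, −16).

(−5, −16) and (5, −16)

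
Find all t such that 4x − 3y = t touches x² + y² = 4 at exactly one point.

The line touches the circle iff its distance from (0, 0) is 2:
|4·0 − 3·0 − t| / √25 = 2
|t| = 2·5, so t = 10 or t = −10.

t = −10 or t = 10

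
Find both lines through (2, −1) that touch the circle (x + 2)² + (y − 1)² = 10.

x − 3y = 5 and 3x + y = 5

Let a tangent through (2, −1) have slope m. Its distance from (−2, 1) must equal √10:
(−4m − (2))² = 10(m² + 1)
3m² + 8m − 3 = 0, so m = 1/3 or m = −3.
Through (2, −1) these give x − 3y = 5 and 3x + y = 5.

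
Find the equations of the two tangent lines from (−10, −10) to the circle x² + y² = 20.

Write the tangent as mx − y + (−10 − m·(−10)) = 0 and set its distance from the centre to 2√5:
[m·(10) − (10)]² = 20(m² + 1)
2m² − 5m + 2 = 0, so m = 2 or m = 1/2.
With m = 2: 2x − y = −10. With m = 1/2: x − 2y = 10.

2x − y = −10 and x − 2y = 10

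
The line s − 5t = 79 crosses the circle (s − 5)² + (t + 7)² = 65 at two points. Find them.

Substitute t = (−79 + s)/5:
26s² − 338s + 936 = 0  ⟹  s² − 13s + 36 = 0
s = 9 or s = 4, giving (9, −14) and (4, −15).

(4, −15) and (9, −14)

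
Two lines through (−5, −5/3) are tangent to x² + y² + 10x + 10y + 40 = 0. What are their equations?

x − 3y = 0 and x + 3y = −10

A line y − (−5/3) = m(x − (−5)) is tangent when its distance from (−5, −5) is √10:
(0m − (−10/3))² = 10(m² + 1)
9m² − 1 = 0, so m = 1/3 or m = −1/3.
With m = 1/3: x − 3y = 0. With m = −1/3: x + 3y = −10.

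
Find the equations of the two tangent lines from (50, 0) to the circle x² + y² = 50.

x − 7y = 50 and x + 7y = 50

A line y − (0) = m(x − (50)) is tangent when its distance from (0, 0) is 5√2:
(−50m − (0))² = 50(m² + 1)
49m² − 1 = 0, so m = 1/7 or m = −1/7.
Through (50, 0) these give x − 7y = 50 and x + 7y = 50.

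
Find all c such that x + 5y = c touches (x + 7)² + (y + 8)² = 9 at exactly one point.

c = −47 ± 3√26

The line touches the circle iff its distance from (−7, −8) is 3:
|1·(−7) + 5·(−8) − c| / √26 = 3
|c − (−47)| = 3√26.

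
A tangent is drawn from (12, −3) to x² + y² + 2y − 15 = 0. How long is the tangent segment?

2√33

With centre O = (0, −1), |OP|² = 148 and r² = 16.
By the tangent–radius right angle, tangent length = √(|PO|² − r²) = √132 = 2√33.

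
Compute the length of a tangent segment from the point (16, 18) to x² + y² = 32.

2√137

Centre (0, 0), r² = 32. |PO|² = (16)² + (18)² = 580.
Power of the point: PT² = |PO|² − r² = 548, so PT = 2√137.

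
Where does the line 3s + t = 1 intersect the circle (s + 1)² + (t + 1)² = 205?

From the line, t = −3s + 1. Substituting:
10s² − 10s − 200 = 0  ⟹  s² − s − 20 = 0
s = 5 or s = −4, giving (5, −14) and (−4, 13).

(−4, 13) and (5, −14)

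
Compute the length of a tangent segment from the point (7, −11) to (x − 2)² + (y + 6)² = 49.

1

The centre is (2, −6) and r = 7. The square of the distance from P to the centre is 25 + 25 = 50.
Power of the point: PT² = |PO|² − r² = 1, so PT = 1.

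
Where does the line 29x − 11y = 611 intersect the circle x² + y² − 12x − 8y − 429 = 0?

(15, −16) and (26, 13)

Express y = (−611 + 29x)/11 and substitute into the circle:
962x² − 39442x + 375180 = 0  ⟹  x² − 41x + 390 = 0
x = 26 or x = 15, giving (26, 13) and (15, −16).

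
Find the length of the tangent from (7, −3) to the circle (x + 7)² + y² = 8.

Centre (−7, 0), r² = 8. |PO|² = (14)² + (−3)² = 205.
By the tangent–radius right angle, tangent length = √(|PO|² − r²) = √197.

√197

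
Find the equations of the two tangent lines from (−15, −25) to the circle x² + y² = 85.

6x − 7y = 85 and 9x − 2y = −85

A line y − (−25) = m(x − (−15)) is tangent when its distance from (0, 0) is √85:
(15m − (25))² = 85(m² + 1)
14m² − 75m + 54 = 0, so m = 6/7 or m = 9/2.
With m = 6/7: 6x − 7y = 85. With m = 9/2: 9x − 2y = −85.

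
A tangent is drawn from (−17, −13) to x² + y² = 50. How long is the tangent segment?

Centre (0, 0), r² = 50. |PO|² = (−17)² + (−13)² = 458.
By the tangent–radius right angle, tangent length = √(|PO|² − r²) = √408 = 2√102.

2√102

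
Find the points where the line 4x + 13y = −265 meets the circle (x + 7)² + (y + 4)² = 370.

(−24, −13) and (2, −21)

Substitute y = (−265 − 4x)/13:
185x² + 4070x − 8880 = 0  ⟹  x² + 22x − 48 = 0
x = 2 or x = −24, giving (2, −21) and (−24, −13).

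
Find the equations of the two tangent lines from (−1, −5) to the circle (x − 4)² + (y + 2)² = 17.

Let a tangent through (−1, −5) have slope m. Its distance from (4, −2) must equal √17:
[m·(5) − (3)]² = 17(m² + 1)
4m² − 15m − 4 = 0, so m = 4 or m = −1/4.
Through (−1, −5) these give 4x − y = 1 and x + 4y = −21.

4x − y = 1 and x + 4y = −21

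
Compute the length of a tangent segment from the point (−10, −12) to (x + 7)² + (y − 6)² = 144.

The centre is (−7, 6) and r = 12. The square of the distance from P to the centre is 9 + 324 = 333.
By the tangent–radius right angle, tangent length = √(|PO|² − r²) = √189 = 3√21.

3√21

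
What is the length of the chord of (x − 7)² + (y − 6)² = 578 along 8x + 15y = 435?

Substitute y = (435 − 8x)/15:
289x² − 8670x = 0  ⟹  x² − 30x = 0
x = 30 or x = 0, giving (30, 13) and (0, 29).
|(30, 13) − (0, 29)| = √((30)² + (−16)²) = 34.

34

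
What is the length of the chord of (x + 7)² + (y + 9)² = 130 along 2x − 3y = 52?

The distance from (−7, −9) to the line is 39/√13, and r² = 130.
Chord = 2√(r² − d²) = 2·√(13) = 2√13.

2√13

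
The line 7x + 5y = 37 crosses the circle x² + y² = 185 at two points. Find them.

(−4, 13) and (11, −8)

From the line, y = (37 − 7x)/5. Substituting:
74x² − 518x − 3256 = 0  ⟹  x² − 7x − 44 = 0
x = 11 or x = −4, giving (11, −8) and (−4, 13).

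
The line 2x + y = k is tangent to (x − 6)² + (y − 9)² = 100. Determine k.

k = 21 ± 10√5

The line touches the circle iff its distance from (6, 9) is 10:
|2·6 + 1·9 − k| / √5 = 10
|k − (21)| = 10√5.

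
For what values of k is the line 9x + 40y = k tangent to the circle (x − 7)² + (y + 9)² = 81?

Tangency holds when the distance from the centre (7, −9) to the line equals the radius 9:
|9·7 + 40·(−9) − k| / √1681 = 9
|k − (−297)| = 9·41, so k = 72 or k = −666.

k = −666 or k = 72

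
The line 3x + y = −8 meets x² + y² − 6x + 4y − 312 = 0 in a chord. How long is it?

11√10

Centre (3, −2), r² = 325. Perpendicular distance d from centre to line = |15| / √10 = 15/√10.
Half the chord is √(r² − d²) = √(605/2), so the full chord is 11√10.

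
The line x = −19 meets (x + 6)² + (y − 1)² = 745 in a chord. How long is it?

The line gives x = −19. Substituting into the circle:
y² − 2y − 575 = 0
y = 25 or y = −23, giving (−19, 25) and (−19, −23).
Chord length = distance between (−19, 25) and (−19, −23) = √2304 = 48.

48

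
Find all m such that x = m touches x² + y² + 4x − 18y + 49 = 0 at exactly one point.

m = −8 or m = 4

For a tangent, require d(centre, line) = r = 6.
|1·(−2) + 0·9 − m| / √1 = 6
|m − (−2)| = 6, so m = 4 or m = −8.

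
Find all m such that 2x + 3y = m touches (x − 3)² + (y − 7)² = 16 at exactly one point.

m = 27 ± 4√13

The line touches the circle iff its distance from (3, 7) is 4:
|2·3 + 3·7 − m| / √13 = 4
|m − (27)| = 4√13.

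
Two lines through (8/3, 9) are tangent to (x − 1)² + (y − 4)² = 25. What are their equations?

y = 9 and 3x + 4y = 44

Write the tangent as mx − y + (9 − m·(8/3)) = 0 and set its distance from the centre to 5:
[m·(−5/3) − (−5)]² = 25(m² + 1)
4m² + 3m = 0, so m = 0 or m = −3/4.
With m = 0: y = 9. With m = −3/4: 3x + 4y = 44.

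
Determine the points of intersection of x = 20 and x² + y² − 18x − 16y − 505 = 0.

(20, −15) and (20, 31)

The line gives x = 20. Substituting into the circle:
y² − 16y − 465 = 0
y = 31 or y = −15, giving (20, 31) and (20, −15).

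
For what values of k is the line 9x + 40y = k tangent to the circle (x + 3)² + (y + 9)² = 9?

The line touches the circle iff its distance from (−3, −9) is 3:
|9·(−3) + 40·(−9) − k| / √1681 = 3
|k − (−387)| = 3·41, so k = −264 or k = −510.

k = −510 or k = −264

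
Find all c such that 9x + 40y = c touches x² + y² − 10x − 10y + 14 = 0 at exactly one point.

c = −1 or c = 491

For a tangent, require d(centre, line) = r = 6.
|9·5 + 40·5 − c| / √1681 = 6
|c − (245)| = 6·41, so c = 491 or c = −1.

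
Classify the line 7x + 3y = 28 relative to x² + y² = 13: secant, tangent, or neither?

neither

Centre (0, 0), r² = 13. Distance² from centre to line = (−28)²/58 = 392/29.
Since d² > r², the line lies outside the circle.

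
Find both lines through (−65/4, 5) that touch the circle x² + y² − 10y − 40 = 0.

A line y − (5) = m(x − (−65/4)) is tangent when its distance from (0, 5) is √65:
[m·(65/4) − (0)]² = 65(m² + 1)
49m² − 16 = 0, so m = 4/7 or m = −4/7.
With m = 4/7: 4x − 7y = −100. With m = −4/7: 4x + 7y = −30.

4x − 7y = −100 and 4x + 7y = −30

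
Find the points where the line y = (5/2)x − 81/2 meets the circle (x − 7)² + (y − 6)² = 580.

Express y = (−81 + 5x)/2 and substitute into the circle:
29x² − 986x + 6525 = 0  ⟹  x² − 34x + 225 = 0
x = 25 or x = 9, giving (25, 22) and (9, −18).

(9, −18) and (25, 22)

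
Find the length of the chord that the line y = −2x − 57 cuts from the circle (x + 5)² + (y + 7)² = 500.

12√5

Express y = −2x − 57 and substitute into the circle:
5x² + 210x + 2025 = 0  ⟹  x² + 42x + 405 = 0
x = −15 or x = −27, giving (−15, −27) and (−27, −3).
Chord length = distance between (−15, −27) and (−27, −3) = √720 = 12√5.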